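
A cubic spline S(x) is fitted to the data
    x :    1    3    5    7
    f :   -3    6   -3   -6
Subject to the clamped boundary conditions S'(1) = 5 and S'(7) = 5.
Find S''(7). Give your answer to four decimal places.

With M_i denoting the second derivative at x_i, h_i = 2, 2, 2, and Δ_i = (y_(i+1) − y_i)/h_i = 9/2, -9/2, -3/2:
  2·M_0 + 8·M_1 + 2·M_2 = 6(Δ_1 - Δ_0) = -54
  2·M_1 + 8·M_2 + 2·M_3 = 6(Δ_2 - Δ_1) = 18
Clamped end conditions give two more equations: 2h_0·M_0 + h_0·M_1 = 6(Δ_0 - S'(1)) = -3 and h_2·M_2 + 2h_2·M_3 = 6(S'(7) - Δ_2) = 39.
Hence M_0 = 33/10, M_1 = -81/10, M_2 = 21/10, M_3 = 87/10.

8.7000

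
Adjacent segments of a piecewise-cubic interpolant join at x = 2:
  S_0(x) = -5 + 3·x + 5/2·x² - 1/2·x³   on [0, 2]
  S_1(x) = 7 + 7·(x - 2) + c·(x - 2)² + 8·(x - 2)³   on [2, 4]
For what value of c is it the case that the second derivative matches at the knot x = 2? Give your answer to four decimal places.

-0.5000

S_0''(x) = 5 - 3·x, so S_0''(2) = -1. On the right, S_1''(2) = 2c, so c = -1/2.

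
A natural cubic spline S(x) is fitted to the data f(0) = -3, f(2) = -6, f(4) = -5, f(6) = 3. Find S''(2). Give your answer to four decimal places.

0.9000

Let m_i = S''(x_i). Step sizes h_i = 2, 2, 2; slopes of the chords Δ_i = (y_(i+1) - y_i)/h_i = -3/2, 1/2, 4.
  2·m_0 + 8·m_1 + 2·m_2 = 6(Δ_1 - Δ_0) = 12
  2·m_1 + 8·m_2 + 2·m_3 = 6(Δ_2 - Δ_1) = 21
Natural end conditions: m_0 = m_3 = 0.
Solving the tridiagonal system: m_0 = 0, m_1 = 9/10, m_2 = 12/5, m_3 = 0.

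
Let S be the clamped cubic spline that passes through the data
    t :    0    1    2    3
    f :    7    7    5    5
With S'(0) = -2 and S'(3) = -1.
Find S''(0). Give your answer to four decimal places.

9.4667

Put σ_i = S'' at the i-th knot. Here h = (1, 1, 1) and Δ = (0, -2, 0), so the interior equations h_(i-1)·σ_(i-1) + 2(h_(i-1)+h_i)·σ_i + h_i·σ_(i+1) = 6(Δ_i − Δ_(i-1)) read
  1·σ_0 + 4·σ_1 + 1·σ_2 = 6(Δ_1 - Δ_0) = -12
  1·σ_1 + 4·σ_2 + 1·σ_3 = 6(Δ_2 - Δ_1) = 12
Clamped end conditions give two more equations: 2h_0·σ_0 + h_0·σ_1 = 6(Δ_0 - S'(0)) = 12 and h_2·σ_2 + 2h_2·σ_3 = 6(S'(3) - Δ_2) = -6.
Solving: σ_0 = 142/15, σ_1 = -104/15, σ_2 = 94/15, σ_3 = -92/15.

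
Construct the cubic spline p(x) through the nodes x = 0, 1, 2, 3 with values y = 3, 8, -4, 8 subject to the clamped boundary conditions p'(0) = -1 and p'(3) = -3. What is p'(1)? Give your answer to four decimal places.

-5.5333

Let m_i = p''(x_i). Step sizes h_i = 1, 1, 1; slopes of the chords Δ_i = (y_(i+1) - y_i)/h_i = 5, -12, 12.
  1·m_0 + 4·m_1 + 1·m_2 = 6(Δ_1 - Δ_0) = -102
  1·m_1 + 4·m_2 + 1·m_3 = 6(Δ_2 - Δ_1) = 144
Clamped end conditions give two more equations: 2h_0·m_0 + h_0·m_1 = 6(Δ_0 - p'(0)) = 36 and h_2·m_2 + 2h_2·m_3 = 6(p'(3) - Δ_2) = -90.
Solving: m_0 = 676/15, m_1 = -812/15, m_2 = 1042/15, m_3 = -1196/15.
On [1, 2], p'(x) = b_1 + 2c_1·(x - 1) + 3d_1·(x - 1)² with b_1 = Δ_1 - h_1(2m_1 + m_2)/6 = -83/15, c_1 = m_1/2 = -406/15, d_1 = (m_2 - m_1)/(6h_1) = 103/5. So p'(1) = -83/15.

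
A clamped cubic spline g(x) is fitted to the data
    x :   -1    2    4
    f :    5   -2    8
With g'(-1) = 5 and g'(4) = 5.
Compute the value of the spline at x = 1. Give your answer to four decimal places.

With M_i denoting the second derivative at x_i, h_i = 3, 2, and Δ_i = (y_(i+1) − y_i)/h_i = -7/3, 5:
  3·M_0 + 10·M_1 + 2·M_2 = 6(Δ_1 - Δ_0) = 44
Clamped end conditions give two more equations: 2h_0·M_0 + h_0·M_1 = 6(Δ_0 - g'(-1)) = -44 and h_1·M_1 + 2h_1·M_2 = 6(g'(4) - Δ_1) = 0.
Solving: M_0 = -176/15, M_1 = 44/5, M_2 = -22/5.
On [-1, 2], g(x) = 5 + 5·(x + 1) - 88/15·(x + 1)² + 154/135·(x + 1)³.
With (x + 1) = 2: g(1) = 89/135.

0.6593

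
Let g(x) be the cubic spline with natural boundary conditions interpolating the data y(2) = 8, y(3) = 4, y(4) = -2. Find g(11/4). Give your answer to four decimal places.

With σ_i denoting the second derivative at x_i, h_i = 1, 1, and Δ_i = (y_(i+1) − y_i)/h_i = -4, -6:
  1·σ_0 + 4·σ_1 + 1·σ_2 = 6(Δ_1 - Δ_0) = -12
Natural end conditions: σ_0 = σ_2 = 0.
Solving the tridiagonal system: σ_0 = 0, σ_1 = -3, σ_2 = 0.
On [2, 3], g(x) = 8 - 7/2·(x - 2) + 0·(x - 2)² - 1/2·(x - 2)³.
With (x - 2) = 3/4: g(11/4) = 661/128.

5.1641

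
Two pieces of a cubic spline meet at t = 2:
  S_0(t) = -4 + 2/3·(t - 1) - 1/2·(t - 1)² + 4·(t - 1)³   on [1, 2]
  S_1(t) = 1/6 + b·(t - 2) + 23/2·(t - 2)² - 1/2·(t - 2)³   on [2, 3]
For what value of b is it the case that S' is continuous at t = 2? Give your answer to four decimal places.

S_0'(t) = 2/3 - 1·(t - 1) + 12·(t - 1)², so S_0'(2) = 35/3. On the right, S_1'(2) = b, so b = 35/3.

11.6667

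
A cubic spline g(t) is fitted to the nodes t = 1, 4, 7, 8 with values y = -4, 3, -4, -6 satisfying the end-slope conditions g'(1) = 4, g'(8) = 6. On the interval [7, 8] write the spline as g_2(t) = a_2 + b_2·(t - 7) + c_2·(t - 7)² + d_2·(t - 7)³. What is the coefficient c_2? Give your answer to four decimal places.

With M_i denoting the second derivative at x_i, h_i = 3, 3, 1, and Δ_i = (y_(i+1) − y_i)/h_i = 7/3, -7/3, -2:
  3·M_0 + 12·M_1 + 3·M_2 = 6(Δ_1 - Δ_0) = -28
  3·M_1 + 8·M_2 + 1·M_3 = 6(Δ_2 - Δ_1) = 2
Clamped end conditions give two more equations: 2h_0·M_0 + h_0·M_1 = 6(Δ_0 - g'(1)) = -10 and h_2·M_2 + 2h_2·M_3 = 6(g'(8) - Δ_2) = 48.
Solving the tridiagonal system: M_0 = -28/31, M_1 = -142/93, M_2 = -72/31, M_3 = 780/31.
On [7, 8], with g_2(t) = a_2 + b_2·(t - 7) + c_2·(t - 7)² + d_2·(t - 7)³: c_2 = M_2/2 = -36/31, d_2 = (M_3 - M_2)/(6h_2) = 142/31, b_2 = Δ_2 - h_2(2M_2 + M_3)/6 = -168/31.

-1.1613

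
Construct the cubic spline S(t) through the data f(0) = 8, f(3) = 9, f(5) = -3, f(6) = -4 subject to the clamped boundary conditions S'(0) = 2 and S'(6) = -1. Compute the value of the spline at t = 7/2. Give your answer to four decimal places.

6.0625

With M_i denoting the second derivative at x_i, h_i = 3, 2, 1, and Δ_i = (y_(i+1) − y_i)/h_i = 1/3, -6, -1:
  3·M_0 + 10·M_1 + 2·M_2 = 6(Δ_1 - Δ_0) = -38
  2·M_1 + 6·M_2 + 1·M_3 = 6(Δ_2 - Δ_1) = 30
Clamped end conditions give two more equations: 2h_0·M_0 + h_0·M_1 = 6(Δ_0 - S'(0)) = -10 and h_2·M_2 + 2h_2·M_3 = 6(S'(6) - Δ_2) = 0.
Solving the tridiagonal system: M_0 = 22/19, M_1 = -322/57, M_2 = 428/57, M_3 = -214/57.
On [3, 5], S(t) = 9 - 90/19·(t - 3) - 161/57·(t - 3)² + 125/114·(t - 3)³.
With (t - 3) = 1/2: S(7/2) = 97/16.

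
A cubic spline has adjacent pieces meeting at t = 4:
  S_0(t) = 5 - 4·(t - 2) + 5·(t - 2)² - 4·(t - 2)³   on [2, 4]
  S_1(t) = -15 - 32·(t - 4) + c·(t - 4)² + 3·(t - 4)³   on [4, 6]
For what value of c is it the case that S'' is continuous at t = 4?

-19

S_0''(t) = 10 - 24·(t - 2), so S_0''(4) = -38. On the right, S_1''(4) = 2c, so c = -19.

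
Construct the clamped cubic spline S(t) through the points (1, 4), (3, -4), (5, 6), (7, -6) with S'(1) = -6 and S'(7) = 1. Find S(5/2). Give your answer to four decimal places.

-4.0625

Put m_i = S'' at the i-th knot. Here h = (2, 2, 2) and Δ = (-4, 5, -6), so the interior equations h_(i-1)·m_(i-1) + 2(h_(i-1)+h_i)·m_i + h_i·m_(i+1) = 6(Δ_i − Δ_(i-1)) read
  2·m_0 + 8·m_1 + 2·m_2 = 6(Δ_1 - Δ_0) = 54
  2·m_1 + 8·m_2 + 2·m_3 = 6(Δ_2 - Δ_1) = -66
Clamped end conditions give two more equations: 2h_0·m_0 + h_0·m_1 = 6(Δ_0 - S'(1)) = 12 and h_2·m_2 + 2h_2·m_3 = 6(S'(7) - Δ_2) = 42.
Solving the tridiagonal system: m_0 = -8/3, m_1 = 34/3, m_2 = -47/3, m_3 = 55/3.
On [1, 3], S(t) = 4 - 6·(t - 1) - 4/3·(t - 1)² + 7/6·(t - 1)³.
With (t - 1) = 3/2: S(5/2) = -65/16.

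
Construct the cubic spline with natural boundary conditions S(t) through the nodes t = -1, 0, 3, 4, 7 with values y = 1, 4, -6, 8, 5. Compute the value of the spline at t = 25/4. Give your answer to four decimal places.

10.5482

Put M_i = S'' at the i-th knot. Here h = (1, 3, 1, 3) and Δ = (3, -10/3, 14, -1), so the interior equations h_(i-1)·M_(i-1) + 2(h_(i-1)+h_i)·M_i + h_i·M_(i+1) = 6(Δ_i − Δ_(i-1)) read
  1·M_0 + 8·M_1 + 3·M_2 = 6(Δ_1 - Δ_0) = -38
  3·M_1 + 8·M_2 + 1·M_3 = 6(Δ_2 - Δ_1) = 104
  1·M_2 + 8·M_3 + 3·M_4 = 6(Δ_3 - Δ_2) = -90
Natural end conditions: M_0 = M_4 = 0.
Forward elimination and back-substitution give M_0 = 0, M_1 = -215/18, M_2 = 518/27, M_3 = -737/54, M_4 = 0.
On [4, 7], S(t) = 8 + 683/54·(t - 4) - 737/108·(t - 4)² + 737/972·(t - 4)³.
With (t - 4) = 9/4: S(25/4) = 8101/768.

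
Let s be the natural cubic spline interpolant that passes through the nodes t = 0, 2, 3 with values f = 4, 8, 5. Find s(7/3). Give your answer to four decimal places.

Put m_i = s'' at the i-th knot. Here h = (2, 1) and Δ = (2, -3), so the interior equations h_(i-1)·m_(i-1) + 2(h_(i-1)+h_i)·m_i + h_i·m_(i+1) = 6(Δ_i − Δ_(i-1)) read
  2·m_0 + 6·m_1 + 1·m_2 = 6(Δ_1 - Δ_0) = -30
Natural end conditions: m_0 = m_2 = 0.
Solving the tridiagonal system: m_0 = 0, m_1 = -5, m_2 = 0.
On [2, 3], s(t) = 8 - 4/3·(t - 2) - 5/2·(t - 2)² + 5/6·(t - 2)³.
With (t - 2) = 1/3: s(7/3) = 592/81.

7.3086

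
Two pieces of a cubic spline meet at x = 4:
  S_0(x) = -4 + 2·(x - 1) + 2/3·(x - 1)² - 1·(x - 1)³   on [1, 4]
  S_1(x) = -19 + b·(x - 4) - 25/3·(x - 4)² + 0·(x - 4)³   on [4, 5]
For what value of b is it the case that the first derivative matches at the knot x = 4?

S_0'(x) = 2 + 4/3·(x - 1) - 3·(x - 1)², so S_0'(4) = -21. On the right, S_1'(4) = b, so b = -21.

-21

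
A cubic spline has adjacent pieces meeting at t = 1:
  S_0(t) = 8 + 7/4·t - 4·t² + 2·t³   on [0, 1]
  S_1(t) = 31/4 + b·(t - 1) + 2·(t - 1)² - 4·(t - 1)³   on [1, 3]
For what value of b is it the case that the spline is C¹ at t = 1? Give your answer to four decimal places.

S_0'(t) = 7/4 - 8·t + 6·t², so S_0'(1) = -1/4. On the right, S_1'(1) = b, so b = -1/4.

-0.2500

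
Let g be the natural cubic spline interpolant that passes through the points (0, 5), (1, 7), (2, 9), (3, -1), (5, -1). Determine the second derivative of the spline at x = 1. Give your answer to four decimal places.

5.7209

With M_i denoting the second derivative at x_i, h_i = 1, 1, 1, 2, and Δ_i = (y_(i+1) − y_i)/h_i = 2, 2, -10, 0:
  1·M_0 + 4·M_1 + 1·M_2 = 6(Δ_1 - Δ_0) = 0
  1·M_1 + 4·M_2 + 1·M_3 = 6(Δ_2 - Δ_1) = -72
  1·M_2 + 6·M_3 + 2·M_4 = 6(Δ_3 - Δ_2) = 60
Natural end conditions: M_0 = M_4 = 0.
Hence M_0 = 0, M_1 = 246/43, M_2 = -984/43, M_3 = 594/43, M_4 = 0.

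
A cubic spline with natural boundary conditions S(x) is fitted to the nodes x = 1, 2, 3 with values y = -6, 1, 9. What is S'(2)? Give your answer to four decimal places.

7.5000

Let M_i = S''(x_i). Step sizes h_i = 1, 1; slopes of the chords Δ_i = (y_(i+1) - y_i)/h_i = 7, 8.
  1·M_0 + 4·M_1 + 1·M_2 = 6(Δ_1 - Δ_0) = 6
Natural end conditions: M_0 = M_2 = 0.
Hence M_0 = 0, M_1 = 3/2, M_2 = 0.
On [2, 3], S'(x) = b_1 + 2c_1·(x - 2) + 3d_1·(x - 2)² with b_1 = Δ_1 - h_1(2M_1 + M_2)/6 = 15/2, c_1 = M_1/2 = 3/4, d_1 = (M_2 - M_1)/(6h_1) = -1/4. So S'(2) = 15/2.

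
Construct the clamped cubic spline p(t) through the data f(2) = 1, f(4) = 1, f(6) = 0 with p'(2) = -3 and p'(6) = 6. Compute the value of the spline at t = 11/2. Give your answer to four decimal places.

-1.6367

Put M_i = p'' at the i-th knot. Here h = (2, 2) and Δ = (0, -1/2), so the interior equations h_(i-1)·M_(i-1) + 2(h_(i-1)+h_i)·M_i + h_i·M_(i+1) = 6(Δ_i − Δ_(i-1)) read
  2·M_0 + 8·M_1 + 2·M_2 = 6(Δ_1 - Δ_0) = -3
Clamped end conditions give two more equations: 2h_0·M_0 + h_0·M_1 = 6(Δ_0 - p'(2)) = 18 and h_1·M_1 + 2h_1·M_2 = 6(p'(6) - Δ_1) = 39.
Solving the tridiagonal system: M_0 = 57/8, M_1 = -21/4, M_2 = 99/8.
On [4, 6], p(t) = 1 - 9/8·(t - 4) - 21/8·(t - 4)² + 47/32·(t - 4)³.
With (t - 4) = 3/2: p(11/2) = -419/256.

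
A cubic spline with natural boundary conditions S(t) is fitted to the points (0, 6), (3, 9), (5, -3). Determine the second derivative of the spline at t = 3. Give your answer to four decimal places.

-4.2000

Let m_i = S''(x_i). Step sizes h_i = 3, 2; slopes of the chords Δ_i = (y_(i+1) - y_i)/h_i = 1, -6.
  3·m_0 + 10·m_1 + 2·m_2 = 6(Δ_1 - Δ_0) = -42
Natural end conditions: m_0 = m_2 = 0.
Hence m_0 = 0, m_1 = -21/5, m_2 = 0.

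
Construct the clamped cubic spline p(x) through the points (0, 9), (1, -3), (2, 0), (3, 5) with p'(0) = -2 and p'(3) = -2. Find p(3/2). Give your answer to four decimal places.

Put σ_i = p'' at the i-th knot. Here h = (1, 1, 1) and Δ = (-12, 3, 5), so the interior equations h_(i-1)·σ_(i-1) + 2(h_(i-1)+h_i)·σ_i + h_i·σ_(i+1) = 6(Δ_i − Δ_(i-1)) read
  1·σ_0 + 4·σ_1 + 1·σ_2 = 6(Δ_1 - Δ_0) = 90
  1·σ_1 + 4·σ_2 + 1·σ_3 = 6(Δ_2 - Δ_1) = 12
Clamped end conditions give two more equations: 2h_0·σ_0 + h_0·σ_1 = 6(Δ_0 - p'(0)) = -60 and h_2·σ_2 + 2h_2·σ_3 = 6(p'(3) - Δ_2) = -42.
Hence σ_0 = -236/5, σ_1 = 172/5, σ_2 = -2/5, σ_3 = -104/5.
On [1, 2], p(x) = -3 - 42/5·(x - 1) + 86/5·(x - 1)² - 29/5·(x - 1)³.
With (x - 1) = 1/2: p(3/2) = -29/8.

-3.6250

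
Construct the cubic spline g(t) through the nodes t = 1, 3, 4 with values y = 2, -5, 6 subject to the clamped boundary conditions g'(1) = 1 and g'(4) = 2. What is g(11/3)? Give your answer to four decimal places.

Put σ_i = g'' at the i-th knot. Here h = (2, 1) and Δ = (-7/2, 11), so the interior equations h_(i-1)·σ_(i-1) + 2(h_(i-1)+h_i)·σ_i + h_i·σ_(i+1) = 6(Δ_i − Δ_(i-1)) read
  2·σ_0 + 6·σ_1 + 1·σ_2 = 6(Δ_1 - Δ_0) = 87
Clamped end conditions give two more equations: 2h_0·σ_0 + h_0·σ_1 = 6(Δ_0 - g'(1)) = -27 and h_1·σ_1 + 2h_1·σ_2 = 6(g'(4) - Δ_1) = -54.
Solving: σ_0 = -251/12, σ_1 = 85/3, σ_2 = -247/6.
On [3, 4], g(t) = -5 + 101/12·(t - 3) + 85/6·(t - 3)² - 139/12·(t - 3)³.
With (t - 3) = 2/3: g(11/3) = 563/162.

3.4753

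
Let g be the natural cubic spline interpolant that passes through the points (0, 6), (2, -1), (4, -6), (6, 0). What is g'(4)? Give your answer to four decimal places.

With M_i denoting the second derivative at x_i, h_i = 2, 2, 2, and Δ_i = (y_(i+1) − y_i)/h_i = -7/2, -5/2, 3:
  2·M_0 + 8·M_1 + 2·M_2 = 6(Δ_1 - Δ_0) = 6
  2·M_1 + 8·M_2 + 2·M_3 = 6(Δ_2 - Δ_1) = 33
Natural end conditions: M_0 = M_3 = 0.
Solving the tridiagonal system: M_0 = 0, M_1 = -3/10, M_2 = 21/5, M_3 = 0.
On [4, 6], g'(x) = b_2 + 2c_2·(x - 4) + 3d_2·(x - 4)² with b_2 = Δ_2 - h_2(2M_2 + M_3)/6 = 1/5, c_2 = M_2/2 = 21/10, d_2 = (M_3 - M_2)/(6h_2) = -7/20. So g'(4) = 1/5.

0.2000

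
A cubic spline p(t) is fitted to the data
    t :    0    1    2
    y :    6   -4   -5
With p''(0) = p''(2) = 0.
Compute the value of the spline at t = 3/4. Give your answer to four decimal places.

-2.2383

With m_i denoting the second derivative at x_i, h_i = 1, 1, and Δ_i = (y_(i+1) − y_i)/h_i = -10, -1:
  1·m_0 + 4·m_1 + 1·m_2 = 6(Δ_1 - Δ_0) = 54
Natural end conditions: m_0 = m_2 = 0.
Forward elimination and back-substitution give m_0 = 0, m_1 = 27/2, m_2 = 0.
On [0, 1], p(t) = 6 - 49/4·t + 0·t² + 9/4·t³.
With t = 3/4: p(3/4) = -573/256.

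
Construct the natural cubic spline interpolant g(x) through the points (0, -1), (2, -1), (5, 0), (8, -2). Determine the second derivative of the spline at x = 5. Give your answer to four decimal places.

-0.5946

Let M_i = g''(x_i). Step sizes h_i = 2, 3, 3; slopes of the chords Δ_i = (y_(i+1) - y_i)/h_i = 0, 1/3, -2/3.
  2·M_0 + 10·M_1 + 3·M_2 = 6(Δ_1 - Δ_0) = 2
  3·M_1 + 12·M_2 + 3·M_3 = 6(Δ_2 - Δ_1) = -6
Natural end conditions: M_0 = M_3 = 0.
Forward elimination and back-substitution give M_0 = 0, M_1 = 14/37, M_2 = -22/37, M_3 = 0.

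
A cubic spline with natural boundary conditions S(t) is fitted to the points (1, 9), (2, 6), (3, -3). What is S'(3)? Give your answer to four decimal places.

Let M_i = S''(x_i). Step sizes h_i = 1, 1; slopes of the chords Δ_i = (y_(i+1) - y_i)/h_i = -3, -9.
  1·M_0 + 4·M_1 + 1·M_2 = 6(Δ_1 - Δ_0) = -36
Natural end conditions: M_0 = M_2 = 0.
Forward elimination and back-substitution give M_0 = 0, M_1 = -9, M_2 = 0.
On [2, 3], S'(t) = b_1 + 2c_1·(t - 2) + 3d_1·(t - 2)² with b_1 = Δ_1 - h_1(2M_1 + M_2)/6 = -6, c_1 = M_1/2 = -9/2, d_1 = (M_2 - M_1)/(6h_1) = 3/2. So S'(3) = -21/2.

-10.5000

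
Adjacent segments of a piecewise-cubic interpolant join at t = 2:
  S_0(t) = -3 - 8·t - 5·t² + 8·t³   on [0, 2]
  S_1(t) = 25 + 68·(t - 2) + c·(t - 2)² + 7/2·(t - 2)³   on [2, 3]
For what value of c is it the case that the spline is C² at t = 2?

S_0''(t) = -10 + 48·t, so S_0''(2) = 86. On the right, S_1''(2) = 2c, so c = 43.

43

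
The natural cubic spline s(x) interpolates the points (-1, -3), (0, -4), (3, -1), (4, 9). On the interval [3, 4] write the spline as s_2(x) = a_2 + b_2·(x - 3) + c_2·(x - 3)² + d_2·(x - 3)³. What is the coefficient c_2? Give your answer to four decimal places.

Put M_i = s'' at the i-th knot. Here h = (1, 3, 1) and Δ = (-1, 1, 10), so the interior equations h_(i-1)·M_(i-1) + 2(h_(i-1)+h_i)·M_i + h_i·M_(i+1) = 6(Δ_i − Δ_(i-1)) read
  1·M_0 + 8·M_1 + 3·M_2 = 6(Δ_1 - Δ_0) = 12
  3·M_1 + 8·M_2 + 1·M_3 = 6(Δ_2 - Δ_1) = 54
Natural end conditions: M_0 = M_3 = 0.
Forward elimination and back-substitution give M_0 = 0, M_1 = -6/5, M_2 = 36/5, M_3 = 0.
On [3, 4], with s_2(x) = a_2 + b_2·(x - 3) + c_2·(x - 3)² + d_2·(x - 3)³: c_2 = M_2/2 = 18/5, d_2 = (M_3 - M_2)/(6h_2) = -6/5, b_2 = Δ_2 - h_2(2M_2 + M_3)/6 = 38/5.

3.6000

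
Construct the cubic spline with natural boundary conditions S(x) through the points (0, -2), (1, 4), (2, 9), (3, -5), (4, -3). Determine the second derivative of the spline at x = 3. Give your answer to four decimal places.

Put m_i = S'' at the i-th knot. Here h = (1, 1, 1, 1) and Δ = (6, 5, -14, 2), so the interior equations h_(i-1)·m_(i-1) + 2(h_(i-1)+h_i)·m_i + h_i·m_(i+1) = 6(Δ_i − Δ_(i-1)) read
  1·m_0 + 4·m_1 + 1·m_2 = 6(Δ_1 - Δ_0) = -6
  1·m_1 + 4·m_2 + 1·m_3 = 6(Δ_2 - Δ_1) = -114
  1·m_2 + 4·m_3 + 1·m_4 = 6(Δ_3 - Δ_2) = 96
Natural end conditions: m_0 = m_4 = 0.
Solving: m_0 = 0, m_1 = 33/4, m_2 = -39, m_3 = 135/4, m_4 = 0.

33.7500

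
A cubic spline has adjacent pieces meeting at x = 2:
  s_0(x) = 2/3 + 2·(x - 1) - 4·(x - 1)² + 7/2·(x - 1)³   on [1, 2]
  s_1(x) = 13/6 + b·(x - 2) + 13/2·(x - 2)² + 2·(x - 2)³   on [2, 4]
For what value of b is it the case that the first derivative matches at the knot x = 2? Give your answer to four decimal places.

s_0'(x) = 2 - 8·(x - 1) + 21/2·(x - 1)², so s_0'(2) = 9/2. On the right, s_1'(2) = b, so b = 9/2.

4.5000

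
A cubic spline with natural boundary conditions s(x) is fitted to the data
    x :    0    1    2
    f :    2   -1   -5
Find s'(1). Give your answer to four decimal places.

-3.5000

Put M_i = s'' at the i-th knot. Here h = (1, 1) and Δ = (-3, -4), so the interior equations h_(i-1)·M_(i-1) + 2(h_(i-1)+h_i)·M_i + h_i·M_(i+1) = 6(Δ_i − Δ_(i-1)) read
  1·M_0 + 4·M_1 + 1·M_2 = 6(Δ_1 - Δ_0) = -6
Natural end conditions: M_0 = M_2 = 0.
Forward elimination and back-substitution give M_0 = 0, M_1 = -3/2, M_2 = 0.
On [1, 2], s'(x) = b_1 + 2c_1·(x - 1) + 3d_1·(x - 1)² with b_1 = Δ_1 - h_1(2M_1 + M_2)/6 = -7/2, c_1 = M_1/2 = -3/4, d_1 = (M_2 - M_1)/(6h_1) = 1/4. So s'(1) = -7/2.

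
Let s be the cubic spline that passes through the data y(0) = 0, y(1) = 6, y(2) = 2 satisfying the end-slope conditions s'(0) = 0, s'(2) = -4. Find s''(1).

With m_i denoting the second derivative at x_i, h_i = 1, 1, and Δ_i = (y_(i+1) − y_i)/h_i = 6, -4:
  1·m_0 + 4·m_1 + 1·m_2 = 6(Δ_1 - Δ_0) = -60
Clamped end conditions give two more equations: 2h_0·m_0 + h_0·m_1 = 6(Δ_0 - s'(0)) = 36 and h_1·m_1 + 2h_1·m_2 = 6(s'(2) - Δ_1) = 0.
Hence m_0 = 31, m_1 = -26, m_2 = 13.

-26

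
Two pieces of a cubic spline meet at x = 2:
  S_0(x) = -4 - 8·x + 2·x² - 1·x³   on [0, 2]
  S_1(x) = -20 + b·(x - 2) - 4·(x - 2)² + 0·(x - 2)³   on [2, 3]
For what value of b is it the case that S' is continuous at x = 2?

-12

S_0'(x) = -8 + 4·x - 3·x², so S_0'(2) = -12. On the right, S_1'(2) = b, so b = -12.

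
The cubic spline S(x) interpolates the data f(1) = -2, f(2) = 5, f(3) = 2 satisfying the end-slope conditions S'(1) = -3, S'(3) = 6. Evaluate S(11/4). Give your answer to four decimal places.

With M_i denoting the second derivative at x_i, h_i = 1, 1, and Δ_i = (y_(i+1) − y_i)/h_i = 7, -3:
  1·M_0 + 4·M_1 + 1·M_2 = 6(Δ_1 - Δ_0) = -60
Clamped end conditions give two more equations: 2h_0·M_0 + h_0·M_1 = 6(Δ_0 - S'(1)) = 60 and h_1·M_1 + 2h_1·M_2 = 6(S'(3) - Δ_1) = 54.
Solving the tridiagonal system: M_0 = 99/2, M_1 = -39, M_2 = 93/2.
On [2, 3], S(x) = 5 + 9/4·(x - 2) - 39/2·(x - 2)² + 57/4·(x - 2)³.
With (x - 2) = 3/4: S(11/4) = 443/256.

1.7305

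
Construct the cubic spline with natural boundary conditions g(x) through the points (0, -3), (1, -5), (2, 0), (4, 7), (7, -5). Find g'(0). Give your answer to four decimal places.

Write σ_i for g''(x_i). With h_i = 1, 1, 2, 3 and divided differences Δ_i = -2, 5, 7/2, -4, the continuity of g' gives the tridiagonal system
  1·σ_0 + 4·σ_1 + 1·σ_2 = 6(Δ_1 - Δ_0) = 42
  1·σ_1 + 6·σ_2 + 2·σ_3 = 6(Δ_2 - Δ_1) = -9
  2·σ_2 + 10·σ_3 + 3·σ_4 = 6(Δ_3 - Δ_2) = -45
Natural end conditions: σ_0 = σ_4 = 0.
Solving: σ_0 = 0, σ_1 = 1176/107, σ_2 = -210/107, σ_3 = -879/214, σ_4 = 0.
On [0, 1], g'(x) = b_0 + 2c_0·x + 3d_0·x² with b_0 = Δ_0 - h_0(2σ_0 + σ_1)/6 = -410/107, c_0 = σ_0/2 = 0, d_0 = (σ_1 - σ_0)/(6h_0) = 196/107. So g'(0) = -410/107.

-3.8318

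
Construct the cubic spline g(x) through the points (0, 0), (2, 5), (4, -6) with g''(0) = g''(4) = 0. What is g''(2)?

Let m_i = g''(x_i). Step sizes h_i = 2, 2; slopes of the chords Δ_i = (y_(i+1) - y_i)/h_i = 5/2, -11/2.
  2·m_0 + 8·m_1 + 2·m_2 = 6(Δ_1 - Δ_0) = -48
Natural end conditions: m_0 = m_2 = 0.
Solving: m_0 = 0, m_1 = -6, m_2 = 0.

-6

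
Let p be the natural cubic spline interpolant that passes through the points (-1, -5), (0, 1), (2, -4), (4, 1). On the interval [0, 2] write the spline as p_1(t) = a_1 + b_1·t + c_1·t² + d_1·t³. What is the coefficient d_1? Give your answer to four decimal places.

With M_i denoting the second derivative at x_i, h_i = 1, 2, 2, and Δ_i = (y_(i+1) − y_i)/h_i = 6, -5/2, 5/2:
  1·M_0 + 6·M_1 + 2·M_2 = 6(Δ_1 - Δ_0) = -51
  2·M_1 + 8·M_2 + 2·M_3 = 6(Δ_2 - Δ_1) = 30
Natural end conditions: M_0 = M_3 = 0.
Solving: M_0 = 0, M_1 = -117/11, M_2 = 141/22, M_3 = 0.
On [0, 2], with p_1(t) = a_1 + b_1·t + c_1·t² + d_1·t³: c_1 = M_1/2 = -117/22, d_1 = (M_2 - M_1)/(6h_1) = 125/88, b_1 = Δ_1 - h_1(2M_1 + M_2)/6 = 27/11.

1.4205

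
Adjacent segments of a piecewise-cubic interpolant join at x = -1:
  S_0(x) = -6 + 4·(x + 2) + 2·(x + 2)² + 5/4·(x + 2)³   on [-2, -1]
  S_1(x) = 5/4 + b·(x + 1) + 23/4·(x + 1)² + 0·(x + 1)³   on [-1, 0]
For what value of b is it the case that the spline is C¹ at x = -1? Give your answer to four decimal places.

S_0'(x) = 4 + 4·(x + 2) + 15/4·(x + 2)², so S_0'(-1) = 47/4. On the right, S_1'(-1) = b, so b = 47/4.

11.7500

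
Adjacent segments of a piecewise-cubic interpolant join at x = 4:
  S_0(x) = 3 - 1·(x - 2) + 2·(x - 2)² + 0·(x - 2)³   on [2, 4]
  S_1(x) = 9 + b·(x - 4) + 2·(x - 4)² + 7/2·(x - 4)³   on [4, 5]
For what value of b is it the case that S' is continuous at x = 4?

S_0'(x) = -1 + 4·(x - 2) + 0·(x - 2)², so S_0'(4) = 7. On the right, S_1'(4) = b, so b = 7.

7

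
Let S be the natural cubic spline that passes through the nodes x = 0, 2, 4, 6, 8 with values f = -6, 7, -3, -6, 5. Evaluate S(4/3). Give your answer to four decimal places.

5.0410

Let M_i = S''(x_i). Step sizes h_i = 2, 2, 2, 2; slopes of the chords Δ_i = (y_(i+1) - y_i)/h_i = 13/2, -5, -3/2, 11/2.
  2·M_0 + 8·M_1 + 2·M_2 = 6(Δ_1 - Δ_0) = -69
  2·M_1 + 8·M_2 + 2·M_3 = 6(Δ_2 - Δ_1) = 21
  2·M_2 + 8·M_3 + 2·M_4 = 6(Δ_3 - Δ_2) = 42
Natural end conditions: M_0 = M_4 = 0.
Solving: M_0 = 0, M_1 = -1077/112, M_2 = 111/28, M_3 = 477/112, M_4 = 0.
On [0, 2], S(x) = -6 + 1087/112·x + 0·x² - 359/448·x³.
With x = 4/3: S(4/3) = 3811/756.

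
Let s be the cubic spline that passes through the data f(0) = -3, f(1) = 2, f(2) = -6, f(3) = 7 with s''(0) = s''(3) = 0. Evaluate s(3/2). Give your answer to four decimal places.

Put σ_i = s'' at the i-th knot. Here h = (1, 1, 1) and Δ = (5, -8, 13), so the interior equations h_(i-1)·σ_(i-1) + 2(h_(i-1)+h_i)·σ_i + h_i·σ_(i+1) = 6(Δ_i − Δ_(i-1)) read
  1·σ_0 + 4·σ_1 + 1·σ_2 = 6(Δ_1 - Δ_0) = -78
  1·σ_1 + 4·σ_2 + 1·σ_3 = 6(Δ_2 - Δ_1) = 126
Natural end conditions: σ_0 = σ_3 = 0.
Solving the tridiagonal system: σ_0 = 0, σ_1 = -146/5, σ_2 = 194/5, σ_3 = 0.
On [1, 2], s(t) = 2 - 71/15·(t - 1) - 73/5·(t - 1)² + 34/3·(t - 1)³.
With (t - 1) = 1/2: s(3/2) = -13/5.

-2.6000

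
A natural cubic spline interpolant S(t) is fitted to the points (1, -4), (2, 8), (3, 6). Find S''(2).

With M_i denoting the second derivative at x_i, h_i = 1, 1, and Δ_i = (y_(i+1) − y_i)/h_i = 12, -2:
  1·M_0 + 4·M_1 + 1·M_2 = 6(Δ_1 - Δ_0) = -84
Natural end conditions: M_0 = M_2 = 0.
Hence M_0 = 0, M_1 = -21, M_2 = 0.

-21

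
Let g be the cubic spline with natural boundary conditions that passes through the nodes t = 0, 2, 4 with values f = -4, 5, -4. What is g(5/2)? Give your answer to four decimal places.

4.2266

Write M_i for g''(x_i). With h_i = 2, 2 and divided differences Δ_i = 9/2, -9/2, the continuity of g' gives the tridiagonal system
  2·M_0 + 8·M_1 + 2·M_2 = 6(Δ_1 - Δ_0) = -54
Natural end conditions: M_0 = M_2 = 0.
Hence M_0 = 0, M_1 = -27/4, M_2 = 0.
On [2, 4], g(t) = 5 + 0·(t - 2) - 27/8·(t - 2)² + 9/16·(t - 2)³.
With (t - 2) = 1/2: g(5/2) = 541/128.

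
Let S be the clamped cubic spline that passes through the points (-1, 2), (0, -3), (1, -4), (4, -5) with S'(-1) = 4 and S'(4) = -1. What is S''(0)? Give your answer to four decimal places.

14.9655

Put M_i = S'' at the i-th knot. Here h = (1, 1, 3) and Δ = (-5, -1, -1/3), so the interior equations h_(i-1)·M_(i-1) + 2(h_(i-1)+h_i)·M_i + h_i·M_(i+1) = 6(Δ_i − Δ_(i-1)) read
  1·M_0 + 4·M_1 + 1·M_2 = 6(Δ_1 - Δ_0) = 24
  1·M_1 + 8·M_2 + 3·M_3 = 6(Δ_2 - Δ_1) = 4
Clamped end conditions give two more equations: 2h_0·M_0 + h_0·M_1 = 6(Δ_0 - S'(-1)) = -54 and h_2·M_2 + 2h_2·M_3 = 6(S'(4) - Δ_2) = -4.
Hence M_0 = -1000/29, M_1 = 434/29, M_2 = -40/29, M_3 = 2/87.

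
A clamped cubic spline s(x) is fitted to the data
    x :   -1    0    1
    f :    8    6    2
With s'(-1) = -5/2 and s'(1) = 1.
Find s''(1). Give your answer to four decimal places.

Write M_i for s''(x_i). With h_i = 1, 1 and divided differences Δ_i = -2, -4, the continuity of s' gives the tridiagonal system
  1·M_0 + 4·M_1 + 1·M_2 = 6(Δ_1 - Δ_0) = -12
Clamped end conditions give two more equations: 2h_0·M_0 + h_0·M_1 = 6(Δ_0 - s'(-1)) = 3 and h_1·M_1 + 2h_1·M_2 = 6(s'(1) - Δ_1) = 30.
Solving the tridiagonal system: M_0 = 25/4, M_1 = -19/2, M_2 = 79/4.

19.7500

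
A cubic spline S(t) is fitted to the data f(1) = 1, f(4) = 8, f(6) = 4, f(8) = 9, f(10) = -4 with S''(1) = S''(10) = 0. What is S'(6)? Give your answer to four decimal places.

0.9953

Put M_i = S'' at the i-th knot. Here h = (3, 2, 2, 2) and Δ = (7/3, -2, 5/2, -13/2), so the interior equations h_(i-1)·M_(i-1) + 2(h_(i-1)+h_i)·M_i + h_i·M_(i+1) = 6(Δ_i − Δ_(i-1)) read
  3·M_0 + 10·M_1 + 2·M_2 = 6(Δ_1 - Δ_0) = -26
  2·M_1 + 8·M_2 + 2·M_3 = 6(Δ_2 - Δ_1) = 27
  2·M_2 + 8·M_3 + 2·M_4 = 6(Δ_3 - Δ_2) = -54
Natural end conditions: M_0 = M_4 = 0.
Solving the tridiagonal system: M_0 = 0, M_1 = -276/71, M_2 = 457/71, M_3 = -1187/142, M_4 = 0.
On [6, 8], S'(t) = b_2 + 2c_2·(t - 6) + 3d_2·(t - 6)² with b_2 = Δ_2 - h_2(2M_2 + M_3)/6 = 212/213, c_2 = M_2/2 = 457/142, d_2 = (M_3 - M_2)/(6h_2) = -2101/1704. So S'(6) = 212/213.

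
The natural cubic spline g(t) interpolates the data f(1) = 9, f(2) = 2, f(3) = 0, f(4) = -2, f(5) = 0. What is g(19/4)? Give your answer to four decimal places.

Write M_i for g''(x_i). With h_i = 1, 1, 1, 1 and divided differences Δ_i = -7, -2, -2, 2, the continuity of g' gives the tridiagonal system
  1·M_0 + 4·M_1 + 1·M_2 = 6(Δ_1 - Δ_0) = 30
  1·M_1 + 4·M_2 + 1·M_3 = 6(Δ_2 - Δ_1) = 0
  1·M_2 + 4·M_3 + 1·M_4 = 6(Δ_3 - Δ_2) = 24
Natural end conditions: M_0 = M_4 = 0.
Forward elimination and back-substitution give M_0 = 0, M_1 = 237/28, M_2 = -27/7, M_3 = 195/28, M_4 = 0.
On [4, 5], g(t) = -2 - 9/28·(t - 4) + 195/56·(t - 4)² - 65/56·(t - 4)³.
With (t - 4) = 3/4: g(19/4) = -2767/3584.

-0.7720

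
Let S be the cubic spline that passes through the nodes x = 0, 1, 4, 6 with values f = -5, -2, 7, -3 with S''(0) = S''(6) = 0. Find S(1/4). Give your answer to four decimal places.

-4.3292

Write M_i for S''(x_i). With h_i = 1, 3, 2 and divided differences Δ_i = 3, 3, -5, the continuity of S' gives the tridiagonal system
  1·M_0 + 8·M_1 + 3·M_2 = 6(Δ_1 - Δ_0) = 0
  3·M_1 + 10·M_2 + 2·M_3 = 6(Δ_2 - Δ_1) = -48
Natural end conditions: M_0 = M_3 = 0.
Solving: M_0 = 0, M_1 = 144/71, M_2 = -384/71, M_3 = 0.
On [0, 1], S(x) = -5 + 189/71·x + 0·x² + 24/71·x³.
With x = 1/4: S(1/4) = -2459/568.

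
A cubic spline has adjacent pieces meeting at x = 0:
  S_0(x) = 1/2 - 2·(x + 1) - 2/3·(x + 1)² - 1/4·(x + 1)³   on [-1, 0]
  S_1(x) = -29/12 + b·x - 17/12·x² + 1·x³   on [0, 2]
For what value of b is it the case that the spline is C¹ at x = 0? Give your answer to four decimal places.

-4.0833

S_0'(x) = -2 - 4/3·(x + 1) - 3/4·(x + 1)², so S_0'(0) = -49/12. On the right, S_1'(0) = b, so b = -49/12.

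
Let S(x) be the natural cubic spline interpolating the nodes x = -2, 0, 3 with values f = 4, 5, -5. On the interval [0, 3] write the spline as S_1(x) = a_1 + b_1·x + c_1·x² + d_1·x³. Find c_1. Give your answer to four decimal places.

With σ_i denoting the second derivative at x_i, h_i = 2, 3, and Δ_i = (y_(i+1) − y_i)/h_i = 1/2, -10/3:
  2·σ_0 + 10·σ_1 + 3·σ_2 = 6(Δ_1 - Δ_0) = -23
Natural end conditions: σ_0 = σ_2 = 0.
Solving the tridiagonal system: σ_0 = 0, σ_1 = -23/10, σ_2 = 0.
On [0, 3], with S_1(x) = a_1 + b_1·x + c_1·x² + d_1·x³: c_1 = σ_1/2 = -23/20, d_1 = (σ_2 - σ_1)/(6h_1) = 23/180, b_1 = Δ_1 - h_1(2σ_1 + σ_2)/6 = -31/30.

-1.1500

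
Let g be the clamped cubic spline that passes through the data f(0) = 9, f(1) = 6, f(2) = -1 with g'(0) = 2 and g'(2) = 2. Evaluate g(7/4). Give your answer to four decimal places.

-0.5859

Write M_i for g''(x_i). With h_i = 1, 1 and divided differences Δ_i = -3, -7, the continuity of g' gives the tridiagonal system
  1·M_0 + 4·M_1 + 1·M_2 = 6(Δ_1 - Δ_0) = -24
Clamped end conditions give two more equations: 2h_0·M_0 + h_0·M_1 = 6(Δ_0 - g'(0)) = -30 and h_1·M_1 + 2h_1·M_2 = 6(g'(2) - Δ_1) = 54.
Solving: M_0 = -9, M_1 = -12, M_2 = 33.
On [1, 2], g(x) = 6 - 17/2·(x - 1) - 6·(x - 1)² + 15/2·(x - 1)³.
With (x - 1) = 3/4: g(7/4) = -75/128.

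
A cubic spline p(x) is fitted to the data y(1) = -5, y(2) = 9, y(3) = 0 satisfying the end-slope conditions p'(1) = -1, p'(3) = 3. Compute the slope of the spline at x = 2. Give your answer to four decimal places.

With σ_i denoting the second derivative at x_i, h_i = 1, 1, and Δ_i = (y_(i+1) − y_i)/h_i = 14, -9:
  1·σ_0 + 4·σ_1 + 1·σ_2 = 6(Δ_1 - Δ_0) = -138
Clamped end conditions give two more equations: 2h_0·σ_0 + h_0·σ_1 = 6(Δ_0 - p'(1)) = 90 and h_1·σ_1 + 2h_1·σ_2 = 6(p'(3) - Δ_1) = 72.
Solving the tridiagonal system: σ_0 = 163/2, σ_1 = -73, σ_2 = 145/2.
On [2, 3], p'(x) = b_1 + 2c_1·(x - 2) + 3d_1·(x - 2)² with b_1 = Δ_1 - h_1(2σ_1 + σ_2)/6 = 13/4, c_1 = σ_1/2 = -73/2, d_1 = (σ_2 - σ_1)/(6h_1) = 97/4. So p'(2) = 13/4.

3.2500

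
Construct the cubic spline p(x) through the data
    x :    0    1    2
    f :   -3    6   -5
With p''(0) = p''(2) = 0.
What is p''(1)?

Let M_i = p''(x_i). Step sizes h_i = 1, 1; slopes of the chords Δ_i = (y_(i+1) - y_i)/h_i = 9, -11.
  1·M_0 + 4·M_1 + 1·M_2 = 6(Δ_1 - Δ_0) = -120
Natural end conditions: M_0 = M_2 = 0.
Hence M_0 = 0, M_1 = -30, M_2 = 0.

-30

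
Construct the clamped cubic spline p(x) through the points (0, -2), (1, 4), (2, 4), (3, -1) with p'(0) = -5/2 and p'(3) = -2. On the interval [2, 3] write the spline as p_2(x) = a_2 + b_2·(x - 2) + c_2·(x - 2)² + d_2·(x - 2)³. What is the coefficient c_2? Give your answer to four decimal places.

With M_i denoting the second derivative at x_i, h_i = 1, 1, 1, and Δ_i = (y_(i+1) − y_i)/h_i = 6, 0, -5:
  1·M_0 + 4·M_1 + 1·M_2 = 6(Δ_1 - Δ_0) = -36
  1·M_1 + 4·M_2 + 1·M_3 = 6(Δ_2 - Δ_1) = -30
Clamped end conditions give two more equations: 2h_0·M_0 + h_0·M_1 = 6(Δ_0 - p'(0)) = 51 and h_2·M_2 + 2h_2·M_3 = 6(p'(3) - Δ_2) = 18.
Hence M_0 = 100/3, M_1 = -47/3, M_2 = -20/3, M_3 = 37/3.
On [2, 3], with p_2(x) = a_2 + b_2·(x - 2) + c_2·(x - 2)² + d_2·(x - 2)³: c_2 = M_2/2 = -10/3, d_2 = (M_3 - M_2)/(6h_2) = 19/6, b_2 = Δ_2 - h_2(2M_2 + M_3)/6 = -29/6.

-3.3333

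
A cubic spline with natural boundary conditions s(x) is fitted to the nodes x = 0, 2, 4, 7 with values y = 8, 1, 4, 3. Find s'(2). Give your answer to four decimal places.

-0.6754

Write σ_i for s''(x_i). With h_i = 2, 2, 3 and divided differences Δ_i = -7/2, 3/2, -1/3, the continuity of s' gives the tridiagonal system
  2·σ_0 + 8·σ_1 + 2·σ_2 = 6(Δ_1 - Δ_0) = 30
  2·σ_1 + 10·σ_2 + 3·σ_3 = 6(Δ_2 - Δ_1) = -11
Natural end conditions: σ_0 = σ_3 = 0.
Hence σ_0 = 0, σ_1 = 161/38, σ_2 = -37/19, σ_3 = 0.
On [2, 4], s'(x) = b_1 + 2c_1·(x - 2) + 3d_1·(x - 2)² with b_1 = Δ_1 - h_1(2σ_1 + σ_2)/6 = -77/114, c_1 = σ_1/2 = 161/76, d_1 = (σ_2 - σ_1)/(6h_1) = -235/456. So s'(2) = -77/114.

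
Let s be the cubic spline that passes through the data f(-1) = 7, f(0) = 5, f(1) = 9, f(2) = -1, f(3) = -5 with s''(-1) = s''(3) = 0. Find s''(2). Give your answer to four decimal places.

With M_i denoting the second derivative at x_i, h_i = 1, 1, 1, 1, and Δ_i = (y_(i+1) − y_i)/h_i = -2, 4, -10, -4:
  1·M_0 + 4·M_1 + 1·M_2 = 6(Δ_1 - Δ_0) = 36
  1·M_1 + 4·M_2 + 1·M_3 = 6(Δ_2 - Δ_1) = -84
  1·M_2 + 4·M_3 + 1·M_4 = 6(Δ_3 - Δ_2) = 36
Natural end conditions: M_0 = M_4 = 0.
Solving the tridiagonal system: M_0 = 0, M_1 = 114/7, M_2 = -204/7, M_3 = 114/7, M_4 = 0.

16.2857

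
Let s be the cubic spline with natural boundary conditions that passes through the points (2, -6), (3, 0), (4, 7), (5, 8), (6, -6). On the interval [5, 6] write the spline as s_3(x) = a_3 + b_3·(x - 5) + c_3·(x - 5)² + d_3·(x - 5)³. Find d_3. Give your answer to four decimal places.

3.5714

Write σ_i for s''(x_i). With h_i = 1, 1, 1, 1 and divided differences Δ_i = 6, 7, 1, -14, the continuity of s' gives the tridiagonal system
  1·σ_0 + 4·σ_1 + 1·σ_2 = 6(Δ_1 - Δ_0) = 6
  1·σ_1 + 4·σ_2 + 1·σ_3 = 6(Δ_2 - Δ_1) = -36
  1·σ_2 + 4·σ_3 + 1·σ_4 = 6(Δ_3 - Δ_2) = -90
Natural end conditions: σ_0 = σ_4 = 0.
Solving the tridiagonal system: σ_0 = 0, σ_1 = 18/7, σ_2 = -30/7, σ_3 = -150/7, σ_4 = 0.
On [5, 6], with s_3(x) = a_3 + b_3·(x - 5) + c_3·(x - 5)² + d_3·(x - 5)³: c_3 = σ_3/2 = -75/7, d_3 = (σ_4 - σ_3)/(6h_3) = 25/7, b_3 = Δ_3 - h_3(2σ_3 + σ_4)/6 = -48/7.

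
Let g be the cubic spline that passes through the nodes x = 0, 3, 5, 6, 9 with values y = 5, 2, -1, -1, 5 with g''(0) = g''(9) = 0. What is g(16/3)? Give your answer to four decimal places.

Write m_i for g''(x_i). With h_i = 3, 2, 1, 3 and divided differences Δ_i = -1, -3/2, 0, 2, the continuity of g' gives the tridiagonal system
  3·m_0 + 10·m_1 + 2·m_2 = 6(Δ_1 - Δ_0) = -3
  2·m_1 + 6·m_2 + 1·m_3 = 6(Δ_2 - Δ_1) = 9
  1·m_2 + 8·m_3 + 3·m_4 = 6(Δ_3 - Δ_2) = 12
Natural end conditions: m_0 = m_4 = 0.
Forward elimination and back-substitution give m_0 = 0, m_1 = -87/146, m_2 = 108/73, m_3 = 96/73, m_4 = 0.
On [5, 6], g(x) = -1 - 52/73·(x - 5) + 54/73·(x - 5)² - 2/73·(x - 5)³.
With (x - 5) = 1/3: g(16/3) = -2279/1971.

-1.1563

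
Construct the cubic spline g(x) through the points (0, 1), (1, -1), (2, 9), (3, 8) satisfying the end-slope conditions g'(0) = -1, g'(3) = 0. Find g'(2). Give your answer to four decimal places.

5.5333

Put M_i = g'' at the i-th knot. Here h = (1, 1, 1) and Δ = (-2, 10, -1), so the interior equations h_(i-1)·M_(i-1) + 2(h_(i-1)+h_i)·M_i + h_i·M_(i+1) = 6(Δ_i − Δ_(i-1)) read
  1·M_0 + 4·M_1 + 1·M_2 = 6(Δ_1 - Δ_0) = 72
  1·M_1 + 4·M_2 + 1·M_3 = 6(Δ_2 - Δ_1) = -66
Clamped end conditions give two more equations: 2h_0·M_0 + h_0·M_1 = 6(Δ_0 - g'(0)) = -6 and h_2·M_2 + 2h_2·M_3 = 6(g'(3) - Δ_2) = 6.
Hence M_0 = -266/15, M_1 = 442/15, M_2 = -422/15, M_3 = 256/15.
On [2, 3], g'(x) = b_2 + 2c_2·(x - 2) + 3d_2·(x - 2)² with b_2 = Δ_2 - h_2(2M_2 + M_3)/6 = 83/15, c_2 = M_2/2 = -211/15, d_2 = (M_3 - M_2)/(6h_2) = 113/15. So g'(2) = 83/15.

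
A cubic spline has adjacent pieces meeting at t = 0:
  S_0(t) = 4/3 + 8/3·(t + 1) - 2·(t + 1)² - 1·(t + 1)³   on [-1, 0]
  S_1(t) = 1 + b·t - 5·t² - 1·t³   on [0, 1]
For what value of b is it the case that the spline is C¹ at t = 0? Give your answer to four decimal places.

-4.3333

S_0'(t) = 8/3 - 4·(t + 1) - 3·(t + 1)², so S_0'(0) = -13/3. On the right, S_1'(0) = b, so b = -13/3.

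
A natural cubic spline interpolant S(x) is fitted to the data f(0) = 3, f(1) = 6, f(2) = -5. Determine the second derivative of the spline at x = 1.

Let σ_i = S''(x_i). Step sizes h_i = 1, 1; slopes of the chords Δ_i = (y_(i+1) - y_i)/h_i = 3, -11.
  1·σ_0 + 4·σ_1 + 1·σ_2 = 6(Δ_1 - Δ_0) = -84
Natural end conditions: σ_0 = σ_2 = 0.
Solving the tridiagonal system: σ_0 = 0, σ_1 = -21, σ_2 = 0.

-21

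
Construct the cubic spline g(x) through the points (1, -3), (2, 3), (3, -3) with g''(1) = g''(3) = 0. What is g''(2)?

Let M_i = g''(x_i). Step sizes h_i = 1, 1; slopes of the chords Δ_i = (y_(i+1) - y_i)/h_i = 6, -6.
  1·M_0 + 4·M_1 + 1·M_2 = 6(Δ_1 - Δ_0) = -72
Natural end conditions: M_0 = M_2 = 0.
Solving the tridiagonal system: M_0 = 0, M_1 = -18, M_2 = 0.

-18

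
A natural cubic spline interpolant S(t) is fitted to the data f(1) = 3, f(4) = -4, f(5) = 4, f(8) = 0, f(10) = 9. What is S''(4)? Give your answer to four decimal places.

Let M_i = S''(x_i). Step sizes h_i = 3, 1, 3, 2; slopes of the chords Δ_i = (y_(i+1) - y_i)/h_i = -7/3, 8, -4/3, 9/2.
  3·M_0 + 8·M_1 + 1·M_2 = 6(Δ_1 - Δ_0) = 62
  1·M_1 + 8·M_2 + 3·M_3 = 6(Δ_2 - Δ_1) = -56
  3·M_2 + 10·M_3 + 2·M_4 = 6(Δ_3 - Δ_2) = 35
Natural end conditions: M_0 = M_4 = 0.
Forward elimination and back-substitution give M_0 = 0, M_1 = 563/62, M_2 = -330/31, M_3 = 415/62, M_4 = 0.

9.0806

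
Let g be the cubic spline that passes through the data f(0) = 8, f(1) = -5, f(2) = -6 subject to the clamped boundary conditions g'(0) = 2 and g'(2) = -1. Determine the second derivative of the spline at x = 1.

Put m_i = g'' at the i-th knot. Here h = (1, 1) and Δ = (-13, -1), so the interior equations h_(i-1)·m_(i-1) + 2(h_(i-1)+h_i)·m_i + h_i·m_(i+1) = 6(Δ_i − Δ_(i-1)) read
  1·m_0 + 4·m_1 + 1·m_2 = 6(Δ_1 - Δ_0) = 72
Clamped end conditions give two more equations: 2h_0·m_0 + h_0·m_1 = 6(Δ_0 - g'(0)) = -90 and h_1·m_1 + 2h_1·m_2 = 6(g'(2) - Δ_1) = 0.
Hence m_0 = -129/2, m_1 = 39, m_2 = -39/2.

39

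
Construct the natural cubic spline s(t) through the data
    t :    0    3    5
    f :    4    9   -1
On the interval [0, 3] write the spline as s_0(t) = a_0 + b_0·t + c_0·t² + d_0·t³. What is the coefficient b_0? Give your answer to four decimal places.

Let M_i = s''(x_i). Step sizes h_i = 3, 2; slopes of the chords Δ_i = (y_(i+1) - y_i)/h_i = 5/3, -5.
  3·M_0 + 10·M_1 + 2·M_2 = 6(Δ_1 - Δ_0) = -40
Natural end conditions: M_0 = M_2 = 0.
Solving: M_0 = 0, M_1 = -4, M_2 = 0.
On [0, 3], with s_0(t) = a_0 + b_0·t + c_0·t² + d_0·t³: c_0 = M_0/2 = 0, d_0 = (M_1 - M_0)/(6h_0) = -2/9, b_0 = Δ_0 - h_0(2M_0 + M_1)/6 = 11/3.

3.6667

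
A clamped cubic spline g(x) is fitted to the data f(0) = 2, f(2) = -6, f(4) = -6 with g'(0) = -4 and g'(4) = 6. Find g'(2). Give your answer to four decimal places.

-3.5000

With m_i denoting the second derivative at x_i, h_i = 2, 2, and Δ_i = (y_(i+1) − y_i)/h_i = -4, 0:
  2·m_0 + 8·m_1 + 2·m_2 = 6(Δ_1 - Δ_0) = 24
Clamped end conditions give two more equations: 2h_0·m_0 + h_0·m_1 = 6(Δ_0 - g'(0)) = 0 and h_1·m_1 + 2h_1·m_2 = 6(g'(4) - Δ_1) = 36.
Solving the tridiagonal system: m_0 = -1/2, m_1 = 1, m_2 = 17/2.
On [2, 4], g'(x) = b_1 + 2c_1·(x - 2) + 3d_1·(x - 2)² with b_1 = Δ_1 - h_1(2m_1 + m_2)/6 = -7/2, c_1 = m_1/2 = 1/2, d_1 = (m_2 - m_1)/(6h_1) = 5/8. So g'(2) = -7/2.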